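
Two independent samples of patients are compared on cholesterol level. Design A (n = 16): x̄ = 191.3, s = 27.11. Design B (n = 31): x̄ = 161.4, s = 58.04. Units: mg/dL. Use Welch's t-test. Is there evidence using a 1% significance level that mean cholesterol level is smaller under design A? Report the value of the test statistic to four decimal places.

2.4047

Let group 1 = design A, group 2 = design B. H0: μ_1 = μ_2; H1: μ_1 < μ_2 (Welch's two-sample t-test, left-tailed).
t = (x̄_1 − x̄_2)/√(s_1²/n_1 + s_2²/n_2) = (191.3 − 161.4)/√(27.11²/16 + 58.04²/31) = 2.4047
Welch–Satterthwaite df ≈ 44.74
p-value = P(T ≤ 2.4047) ≈ 0.9898
Since p ≈ 0.9898 > α = 0.01, fail to reject H0; the data do not provide sufficient evidence against H0.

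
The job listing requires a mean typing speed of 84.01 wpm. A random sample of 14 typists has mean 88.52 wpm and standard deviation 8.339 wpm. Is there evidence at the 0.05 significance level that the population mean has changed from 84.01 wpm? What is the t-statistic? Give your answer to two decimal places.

2.02

H0: μ = 84.01; H1: μ ≠ 84.01 (one-sample t-test, two-sided).
t = (x̄ − μ₀)/(s/√n) = (88.52 − 84.01)/(8.339/√14) = 2.02
df = n − 1 = 13
Two-sided p-value ≈ 0.064
Since p ≈ 0.064 > α = 0.05, fail to reject H0; the evidence is not statistically significant.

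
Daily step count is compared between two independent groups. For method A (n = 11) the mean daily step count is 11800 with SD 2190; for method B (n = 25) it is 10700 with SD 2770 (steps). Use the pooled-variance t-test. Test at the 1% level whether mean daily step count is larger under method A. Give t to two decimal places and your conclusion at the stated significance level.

Let group 1 = method A, group 2 = method B. H0: μ_1 = μ_2; H1: μ_1 > μ_2 (two-sample pooled-variance t-test, right-tailed).
s_p² = [(11−1)·2190² + (25−1)·2770²]/(11+25−2) = 6826780
t = (11800 − 10700)/√[6826780·(1/11 + 1/25)] = 1.16
df = n₁ + n₂ − 2 = 34
p-value = P(T ≥ 1.16) ≈ 0.126
Since p ≈ 0.126 > α = 0.01, fail to reject H0; the evidence is not statistically significant.

t = 1.16; fail to reject H0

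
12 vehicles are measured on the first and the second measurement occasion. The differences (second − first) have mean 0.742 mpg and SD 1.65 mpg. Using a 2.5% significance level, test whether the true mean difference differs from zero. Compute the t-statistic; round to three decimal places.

1.558

H0: μ_d = 0; H1: μ_d ≠ 0 (paired t-test on the differences, two-sided).
t = d̄/(s_d/√n) = 0.742/(1.65/√12) = 1.558
df = n − 1 = 11
Two-sided p-value ≈ 0.1476
Since p ≈ 0.1476 > α = 0.025, fail to reject H0; the evidence is not statistically significant.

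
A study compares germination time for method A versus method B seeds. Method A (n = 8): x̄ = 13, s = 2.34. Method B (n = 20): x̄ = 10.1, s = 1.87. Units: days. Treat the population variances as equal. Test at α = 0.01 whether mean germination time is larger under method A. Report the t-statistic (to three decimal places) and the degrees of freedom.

t = 3.453, df = 26

Let group 1 = method A, group 2 = method B. H0: μ_1 = μ_2; H1: μ_1 > μ_2 (two-sample pooled-variance t-test, right-tailed).
s_p² = [(8−1)·2.34² + (20−1)·1.87²]/(8+20−2) = 4.02963
t = (13 − 10.1)/√[4.02963·(1/8 + 1/20)] = 3.453
df = n₁ + n₂ − 2 = 26
p-value = P(T ≥ 3.453) ≈ 0.001
Since p ≈ 0.001 < α = 0.01, reject H0; the evidence is statistically significant.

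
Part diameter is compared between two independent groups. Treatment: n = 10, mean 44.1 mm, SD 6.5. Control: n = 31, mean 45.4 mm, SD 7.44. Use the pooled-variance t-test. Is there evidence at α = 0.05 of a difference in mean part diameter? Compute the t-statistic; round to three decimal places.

-0.494

Let group 1 = treatment, group 2 = control. H0: μ_1 = μ_2; H1: μ_1 ≠ μ_2 (two-sample pooled-variance t-test, two-sided).
s_p² = [(10−1)·6.5² + (31−1)·7.44²]/(10+31−2) = 52.3297
t = (44.1 − 45.4)/√[52.3297·(1/10 + 1/31)] = -0.494
df = n₁ + n₂ − 2 = 39
Two-sided p-value ≈ 0.6240
Since p ≈ 0.6240 > α = 0.05, fail to reject H0; the data do not provide sufficient evidence against H0.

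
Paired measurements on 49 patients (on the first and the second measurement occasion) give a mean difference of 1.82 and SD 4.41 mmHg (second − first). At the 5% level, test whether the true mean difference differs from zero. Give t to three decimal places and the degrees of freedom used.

H0: μ_d = 0; H1: μ_d ≠ 0 (paired t-test on the differences, two-sided).
t = d̄/(s_d/√n) = 1.82/(4.41/√49) = 2.889
df = n − 1 = 48
Two-sided p-value ≈ 0.0058
Since p ≈ 0.0058 < α = 0.05, reject H0; the data support H1.

t = 2.889, df = 48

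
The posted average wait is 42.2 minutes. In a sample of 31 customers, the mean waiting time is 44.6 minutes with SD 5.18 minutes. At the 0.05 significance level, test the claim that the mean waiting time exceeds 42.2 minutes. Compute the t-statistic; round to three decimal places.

H0: μ = 42.2; H1: μ > 42.2 (one-sample t-test, right-tailed).
t = (x̄ − μ₀)/(s/√n) = (44.6 − 42.2)/(5.18/√31) = 2.580
df = n − 1 = 30
p-value = P(T ≥ 2.580) ≈ 0.008
Since p ≈ 0.008 < α = 0.05, reject H0; the evidence is statistically significant.

2.580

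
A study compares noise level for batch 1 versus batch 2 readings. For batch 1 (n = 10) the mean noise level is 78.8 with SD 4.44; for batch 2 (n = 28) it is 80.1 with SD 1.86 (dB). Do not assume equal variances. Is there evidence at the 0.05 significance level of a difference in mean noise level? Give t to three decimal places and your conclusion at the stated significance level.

Let group 1 = batch 1, group 2 = batch 2. H0: μ_1 = μ_2; H1: μ_1 ≠ μ_2 (Welch's two-sample t-test, two-sided).
t = (x̄_1 − x̄_2)/√(s_1²/n_1 + s_2²/n_2) = (78.8 − 80.1)/√(4.44²/10 + 1.86²/28) = -0.898
Welch–Satterthwaite df ≈ 10.15
Two-sided p-value ≈ 0.3899
Since p ≈ 0.3899 > α = 0.05, fail to reject H0; the data do not provide sufficient evidence against H0.

t = -0.898; fail to reject H0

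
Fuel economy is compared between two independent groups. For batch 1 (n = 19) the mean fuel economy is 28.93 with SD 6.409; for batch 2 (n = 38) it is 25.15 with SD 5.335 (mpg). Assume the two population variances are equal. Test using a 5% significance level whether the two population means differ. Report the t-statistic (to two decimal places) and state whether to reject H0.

Let group 1 = batch 1, group 2 = batch 2. H0: μ_1 = μ_2; H1: μ_1 ≠ μ_2 (two-sample pooled-variance t-test, two-sided).
s_p² = [(19−1)·6.409² + (38−1)·5.335²]/(19+38−2) = 32.5901
t = (28.93 − 25.15)/√[32.5901·(1/19 + 1/38)] = 2.36
df = n₁ + n₂ − 2 = 55
Two-sided p-value ≈ 0.022
Since p ≈ 0.022 < α = 0.05, reject H0; the data support H1.

t = 2.36; reject H0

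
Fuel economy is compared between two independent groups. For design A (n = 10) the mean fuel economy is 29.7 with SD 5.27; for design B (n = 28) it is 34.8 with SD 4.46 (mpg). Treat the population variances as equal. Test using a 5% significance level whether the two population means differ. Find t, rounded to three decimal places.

-2.961

Let group 1 = design A, group 2 = design B. H0: μ_1 = μ_2; H1: μ_1 ≠ μ_2 (two-sample pooled-variance t-test, two-sided).
s_p² = [(10−1)·5.27² + (28−1)·4.46²]/(10+28−2) = 21.8619
t = (29.7 − 34.8)/√[21.8619·(1/10 + 1/28)] = -2.961
df = n₁ + n₂ − 2 = 36
Two-sided p-value ≈ 0.0054
Since p ≈ 0.0054 < α = 0.05, reject H0; the evidence is statistically significant.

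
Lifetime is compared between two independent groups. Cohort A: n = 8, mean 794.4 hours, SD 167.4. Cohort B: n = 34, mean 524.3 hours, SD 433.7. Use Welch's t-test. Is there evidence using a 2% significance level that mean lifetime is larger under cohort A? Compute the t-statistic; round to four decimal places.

Let group 1 = cohort A, group 2 = cohort B. H0: μ_1 = μ_2; H1: μ_1 > μ_2 (Welch's two-sample t-test, right-tailed).
t = (x̄_1 − x̄_2)/√(s_1²/n_1 + s_2²/n_2) = (794.4 − 524.3)/√(167.4²/8 + 433.7²/34) = 2.8416
Welch–Satterthwaite df ≈ 30.46
p-value = P(T ≥ 2.8416) ≈ 0.0040
Since p ≈ 0.0040 < α = 0.02, reject H0; the evidence is statistically significant.

2.8416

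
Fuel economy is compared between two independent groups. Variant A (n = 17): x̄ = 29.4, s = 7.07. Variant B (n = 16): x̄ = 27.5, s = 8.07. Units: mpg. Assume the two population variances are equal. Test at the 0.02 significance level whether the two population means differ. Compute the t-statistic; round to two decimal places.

0.72

Let group 1 = variant A, group 2 = variant B. H0: μ_1 = μ_2; H1: μ_1 ≠ μ_2 (two-sample pooled-variance t-test, two-sided).
s_p² = [(17−1)·7.07² + (16−1)·8.07²]/(17+16−2) = 57.3107
t = (29.4 − 27.5)/√[57.3107·(1/17 + 1/16)] = 0.72
df = n₁ + n₂ − 2 = 31
Two-sided p-value ≈ 0.477
Since p ≈ 0.477 > α = 0.02, fail to reject H0; the data do not provide sufficient evidence against H0.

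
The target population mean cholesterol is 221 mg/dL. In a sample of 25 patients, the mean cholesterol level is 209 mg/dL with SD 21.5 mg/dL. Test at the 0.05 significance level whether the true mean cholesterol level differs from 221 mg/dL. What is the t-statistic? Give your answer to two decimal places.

-2.79

H0: μ = 221; H1: μ ≠ 221 (one-sample t-test, two-sided).
t = (x̄ − μ₀)/(s/√n) = (209 − 221)/(21.5/√25) = -2.79
df = n − 1 = 24
Two-sided p-value ≈ 0.010
Since p ≈ 0.010 < α = 0.05, reject H0; the evidence is statistically significant.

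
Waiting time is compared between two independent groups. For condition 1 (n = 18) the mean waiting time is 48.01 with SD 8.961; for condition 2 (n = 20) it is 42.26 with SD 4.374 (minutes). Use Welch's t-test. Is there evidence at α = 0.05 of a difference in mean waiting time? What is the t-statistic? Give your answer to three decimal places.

Let group 1 = condition 1, group 2 = condition 2. H0: μ_1 = μ_2; H1: μ_1 ≠ μ_2 (Welch's two-sample t-test, two-sided).
t = (x̄_1 − x̄_2)/√(s_1²/n_1 + s_2²/n_2) = (48.01 − 42.26)/√(8.961²/18 + 4.374²/20) = 2.470
Welch–Satterthwaite df ≈ 24.08
Two-sided p-value ≈ 0.0210
Since p ≈ 0.0210 < α = 0.05, reject H0; the data support H1.

2.470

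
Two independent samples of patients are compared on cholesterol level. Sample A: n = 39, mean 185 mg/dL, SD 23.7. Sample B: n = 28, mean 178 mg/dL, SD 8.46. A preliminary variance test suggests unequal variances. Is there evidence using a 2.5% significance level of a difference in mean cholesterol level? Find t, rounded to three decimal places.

Let group 1 = sample A, group 2 = sample B. H0: μ_1 = μ_2; H1: μ_1 ≠ μ_2 (Welch's two-sample t-test, two-sided).
t = (x̄_1 − x̄_2)/√(s_1²/n_1 + s_2²/n_2) = (185 − 178)/√(23.7²/39 + 8.46²/28) = 1.700
Welch–Satterthwaite df ≈ 50.45
Two-sided p-value ≈ 0.095
Since p ≈ 0.095 > α = 0.025, fail to reject H0; the evidence is not statistically significant.

1.700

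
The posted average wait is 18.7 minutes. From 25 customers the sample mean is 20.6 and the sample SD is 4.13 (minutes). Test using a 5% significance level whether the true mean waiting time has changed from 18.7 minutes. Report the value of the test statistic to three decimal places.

2.300

H0: μ = 18.7; H1: μ ≠ 18.7 (one-sample t-test, two-sided).
t = (x̄ − μ₀)/(s/√n) = (20.6 − 18.7)/(4.13/√25) = 2.300
df = n − 1 = 24
Two-sided p-value ≈ 0.030
Since p ≈ 0.030 < α = 0.05, reject H0; the data support H1.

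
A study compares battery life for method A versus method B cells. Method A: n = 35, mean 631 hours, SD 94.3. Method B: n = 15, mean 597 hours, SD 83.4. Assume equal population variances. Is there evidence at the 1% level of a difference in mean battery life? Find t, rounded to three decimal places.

Let group 1 = method A, group 2 = method B. H0: μ_1 = μ_2; H1: μ_1 ≠ μ_2 (two-sample pooled-variance t-test, two-sided).
s_p² = [(35−1)·94.3² + (15−1)·83.4²]/(35+15−2) = 8327.55
t = (631 − 597)/√[8327.55·(1/35 + 1/15)] = 1.207
df = n₁ + n₂ − 2 = 48
Two-sided p-value ≈ 0.2332
Since p ≈ 0.2332 > α = 0.01, fail to reject H0; the data do not provide sufficient evidence against H0.

1.207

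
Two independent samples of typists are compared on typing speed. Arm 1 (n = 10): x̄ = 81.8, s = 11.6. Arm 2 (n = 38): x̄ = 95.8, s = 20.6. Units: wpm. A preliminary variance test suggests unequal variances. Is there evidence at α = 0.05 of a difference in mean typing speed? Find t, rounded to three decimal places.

-2.821

Let group 1 = arm 1, group 2 = arm 2. H0: μ_1 = μ_2; H1: μ_1 ≠ μ_2 (Welch's two-sample t-test, two-sided).
t = (x̄_1 − x̄_2)/√(s_1²/n_1 + s_2²/n_2) = (81.8 − 95.8)/√(11.6²/10 + 20.6²/38) = -2.821
Welch–Satterthwaite df ≈ 25.81
Two-sided p-value ≈ 0.009
Since p ≈ 0.009 < α = 0.05, reject H0; the data support H1.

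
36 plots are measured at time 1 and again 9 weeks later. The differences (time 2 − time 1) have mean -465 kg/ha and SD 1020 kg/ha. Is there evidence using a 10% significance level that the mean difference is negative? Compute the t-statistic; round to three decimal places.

H0: μ_d = 0; H1: μ_d < 0 (paired t-test on the differences, left-tailed).
t = d̄/(s_d/√n) = -465/(1020/√36) = -2.735
df = n − 1 = 35
p-value = P(T ≤ -2.735) ≈ 0.0049
Since p ≈ 0.0049 < α = 0.1, reject H0; the evidence is statistically significant.

-2.735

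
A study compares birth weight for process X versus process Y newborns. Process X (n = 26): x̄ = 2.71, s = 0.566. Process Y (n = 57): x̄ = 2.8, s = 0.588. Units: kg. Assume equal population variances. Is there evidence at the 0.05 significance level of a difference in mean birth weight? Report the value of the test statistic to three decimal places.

Let group 1 = process X, group 2 = process Y. H0: μ_1 = μ_2; H1: μ_1 ≠ μ_2 (two-sample pooled-variance t-test, two-sided).
s_p² = [(26−1)·0.566² + (57−1)·0.588²]/(26+57−2) = 0.337908
t = (2.71 − 2.8)/√[0.337908·(1/26 + 1/57)] = -0.654
df = n₁ + n₂ − 2 = 81
Two-sided p-value ≈ 0.515
Since p ≈ 0.515 > α = 0.05, fail to reject H0; the evidence is not statistically significant.

-0.654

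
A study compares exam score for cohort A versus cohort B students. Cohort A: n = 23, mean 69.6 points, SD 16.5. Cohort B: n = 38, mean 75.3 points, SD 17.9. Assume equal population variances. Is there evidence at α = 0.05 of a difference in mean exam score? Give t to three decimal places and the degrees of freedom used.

t = -1.241, df = 59

Let group 1 = cohort A, group 2 = cohort B. H0: μ_1 = μ_2; H1: μ_1 ≠ μ_2 (two-sample pooled-variance t-test, two-sided).
s_p² = [(23−1)·16.5² + (38−1)·17.9²]/(23+38−2) = 302.452
t = (69.6 − 75.3)/√[302.452·(1/23 + 1/38)] = -1.241
df = n₁ + n₂ − 2 = 59
Two-sided p-value ≈ 0.220
Since p ≈ 0.220 > α = 0.05, fail to reject H0; the data do not provide sufficient evidence against H0.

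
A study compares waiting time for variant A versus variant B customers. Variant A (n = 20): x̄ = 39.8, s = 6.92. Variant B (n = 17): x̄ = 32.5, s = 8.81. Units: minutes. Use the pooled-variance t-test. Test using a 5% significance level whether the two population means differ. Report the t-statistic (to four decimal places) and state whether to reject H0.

t = 2.8223; reject H0

Let group 1 = variant A, group 2 = variant B. H0: μ_1 = μ_2; H1: μ_1 ≠ μ_2 (two-sample pooled-variance t-test, two-sided).
s_p² = [(20−1)·6.92² + (17−1)·8.81²]/(20+17−2) = 61.4771
t = (39.8 − 32.5)/√[61.4771·(1/20 + 1/17)] = 2.8223
df = n₁ + n₂ − 2 = 35
Two-sided p-value ≈ 0.0078
Since p ≈ 0.0078 < α = 0.05, reject H0; the evidence is statistically significant.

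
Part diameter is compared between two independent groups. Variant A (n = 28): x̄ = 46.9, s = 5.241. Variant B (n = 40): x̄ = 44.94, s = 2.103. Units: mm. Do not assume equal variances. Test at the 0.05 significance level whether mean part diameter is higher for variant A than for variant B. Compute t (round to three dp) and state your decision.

t = 1.876; reject H0

Let group 1 = variant A, group 2 = variant B. H0: μ_1 = μ_2; H1: μ_1 > μ_2 (Welch's two-sample t-test, right-tailed).
t = (x̄_1 − x̄_2)/√(s_1²/n_1 + s_2²/n_2) = (46.9 − 44.94)/√(5.241²/28 + 2.103²/40) = 1.876
Welch–Satterthwaite df ≈ 33.14
p-value = P(T ≥ 1.876) ≈ 0.035
Since p ≈ 0.035 < α = 0.05, reject H0; the data support H1.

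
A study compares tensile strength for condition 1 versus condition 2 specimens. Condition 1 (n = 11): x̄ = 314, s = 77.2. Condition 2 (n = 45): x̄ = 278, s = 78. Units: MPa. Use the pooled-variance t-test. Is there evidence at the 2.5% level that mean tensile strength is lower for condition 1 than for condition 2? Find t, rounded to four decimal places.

Let group 1 = condition 1, group 2 = condition 2. H0: μ_1 = μ_2; H1: μ_1 < μ_2 (two-sample pooled-variance t-test, left-tailed).
s_p² = [(11−1)·77.2² + (45−1)·78²]/(11+45−2) = 6061.01
t = (314 − 278)/√[6061.01·(1/11 + 1/45)] = 1.3748
df = n₁ + n₂ − 2 = 54
p-value = P(T ≤ 1.3748) ≈ 0.913
Since p ≈ 0.913 > α = 0.025, fail to reject H0; the evidence is not statistically significant.

1.3748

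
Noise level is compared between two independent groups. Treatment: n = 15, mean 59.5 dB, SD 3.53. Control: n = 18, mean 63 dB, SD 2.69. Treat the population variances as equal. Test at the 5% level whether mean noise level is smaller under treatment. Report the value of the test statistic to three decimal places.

Let group 1 = treatment, group 2 = control. H0: μ_1 = μ_2; H1: μ_1 < μ_2 (two-sample pooled-variance t-test, left-tailed).
s_p² = [(15−1)·3.53² + (18−1)·2.69²]/(15+18−2) = 9.59569
t = (59.5 − 63)/√[9.59569·(1/15 + 1/18)] = -3.232
df = n₁ + n₂ − 2 = 31
p-value = P(T ≤ -3.232) ≈ 0.0015
Since p ≈ 0.0015 < α = 0.05, reject H0; the evidence is statistically significant.

-3.232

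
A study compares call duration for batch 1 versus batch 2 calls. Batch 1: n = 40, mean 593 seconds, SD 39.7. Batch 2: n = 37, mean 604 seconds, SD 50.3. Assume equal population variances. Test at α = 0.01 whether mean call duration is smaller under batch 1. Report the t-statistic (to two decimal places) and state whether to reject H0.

Let group 1 = batch 1, group 2 = batch 2. H0: μ_1 = μ_2; H1: μ_1 < μ_2 (two-sample pooled-variance t-test, left-tailed).
s_p² = [(40−1)·39.7² + (37−1)·50.3²]/(40+37−2) = 2034.01
t = (593 − 604)/√[2034.01·(1/40 + 1/37)] = -1.07
df = n₁ + n₂ − 2 = 75
p-value = P(T ≤ -1.07) ≈ 0.1442
Since p ≈ 0.1442 > α = 0.01, fail to reject H0; the evidence is not statistically significant.

t = -1.07; fail to reject H0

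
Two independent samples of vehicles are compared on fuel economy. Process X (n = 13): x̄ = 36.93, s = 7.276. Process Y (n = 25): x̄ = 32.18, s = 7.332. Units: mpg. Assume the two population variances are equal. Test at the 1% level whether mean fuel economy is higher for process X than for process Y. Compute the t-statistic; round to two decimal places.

Let group 1 = process X, group 2 = process Y. H0: μ_1 = μ_2; H1: μ_1 > μ_2 (two-sample pooled-variance t-test, right-tailed).
s_p² = [(13−1)·7.276² + (25−1)·7.332²]/(13+25−2) = 53.4855
t = (36.93 − 32.18)/√[53.4855·(1/13 + 1/25)] = 1.90
df = n₁ + n₂ − 2 = 36
p-value = P(T ≥ 1.90) ≈ 0.033
Since p ≈ 0.033 > α = 0.01, fail to reject H0; the data do not provide sufficient evidence against H0.

1.90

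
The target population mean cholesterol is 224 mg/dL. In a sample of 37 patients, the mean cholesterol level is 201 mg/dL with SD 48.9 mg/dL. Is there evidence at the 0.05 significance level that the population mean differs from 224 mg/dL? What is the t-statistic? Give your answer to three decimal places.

H0: μ = 224; H1: μ ≠ 224 (one-sample t-test, two-sided).
t = (x̄ − μ₀)/(s/√n) = (201 − 224)/(48.9/√37) = -2.861
df = n − 1 = 36
Two-sided p-value ≈ 0.007
Since p ≈ 0.007 < α = 0.05, reject H0; the evidence is statistically significant.

-2.861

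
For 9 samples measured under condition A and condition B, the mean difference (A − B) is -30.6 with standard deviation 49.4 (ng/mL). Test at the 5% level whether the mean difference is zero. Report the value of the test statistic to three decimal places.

H0: μ_d = 0; H1: μ_d ≠ 0 (paired t-test on the differences, two-sided).
t = d̄/(s_d/√n) = -30.6/(49.4/√9) = -1.858
df = n − 1 = 8
Two-sided p-value ≈ 0.100
Since p ≈ 0.100 > α = 0.05, fail to reject H0; the evidence is not statistically significant.

-1.858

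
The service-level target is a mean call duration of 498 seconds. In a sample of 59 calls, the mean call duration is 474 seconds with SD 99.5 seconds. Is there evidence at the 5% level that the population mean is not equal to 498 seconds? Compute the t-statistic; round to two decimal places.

H0: μ = 498; H1: μ ≠ 498 (one-sample t-test, two-sided).
t = (x̄ − μ₀)/(s/√n) = (474 − 498)/(99.5/√59) = -1.85
df = n − 1 = 58
Two-sided p-value ≈ 0.0690
Since p ≈ 0.0690 > α = 0.05, fail to reject H0; the data do not provide sufficient evidence against H0.

-1.85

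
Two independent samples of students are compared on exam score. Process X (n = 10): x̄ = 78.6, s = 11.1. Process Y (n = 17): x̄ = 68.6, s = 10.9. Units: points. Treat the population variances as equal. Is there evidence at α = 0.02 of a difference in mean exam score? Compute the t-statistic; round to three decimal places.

Let group 1 = process X, group 2 = process Y. H0: μ_1 = μ_2; H1: μ_1 ≠ μ_2 (two-sample pooled-variance t-test, two-sided).
s_p² = [(10−1)·11.1² + (17−1)·10.9²]/(10+17−2) = 120.394
t = (78.6 − 68.6)/√[120.394·(1/10 + 1/17)] = 2.287
df = n₁ + n₂ − 2 = 25
Two-sided p-value ≈ 0.031
Since p ≈ 0.031 > α = 0.02, fail to reject H0; the evidence is not statistically significant.

2.287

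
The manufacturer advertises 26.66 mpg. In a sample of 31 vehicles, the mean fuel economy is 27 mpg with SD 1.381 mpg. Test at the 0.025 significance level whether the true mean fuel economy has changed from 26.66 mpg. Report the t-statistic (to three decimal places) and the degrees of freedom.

H0: μ = 26.66; H1: μ ≠ 26.66 (one-sample t-test, two-sided).
t = (x̄ − μ₀)/(s/√n) = (27 − 26.66)/(1.381/√31) = 1.371
df = n − 1 = 30
Two-sided p-value ≈ 0.181
Since p ≈ 0.181 > α = 0.025, fail to reject H0; the evidence is not statistically significant.

t = 1.371, df = 30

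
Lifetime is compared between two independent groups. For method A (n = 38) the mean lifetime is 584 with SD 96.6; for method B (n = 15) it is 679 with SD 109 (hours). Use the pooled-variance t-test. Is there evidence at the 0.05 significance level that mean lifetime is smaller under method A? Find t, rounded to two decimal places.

-3.11

Let group 1 = method A, group 2 = method B. H0: μ_1 = μ_2; H1: μ_1 < μ_2 (two-sample pooled-variance t-test, left-tailed).
s_p² = [(38−1)·96.6² + (15−1)·109²]/(38+15−2) = 10031.4
t = (584 − 679)/√[10031.4·(1/38 + 1/15)] = -3.11
df = n₁ + n₂ − 2 = 51
p-value = P(T ≤ -3.11) ≈ 0.0015
Since p ≈ 0.0015 < α = 0.05, reject H0; the evidence is statistically significant.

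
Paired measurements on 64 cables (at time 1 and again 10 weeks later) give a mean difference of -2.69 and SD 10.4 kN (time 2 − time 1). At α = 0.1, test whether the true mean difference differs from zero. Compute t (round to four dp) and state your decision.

t = -2.0692; reject H0

H0: μ_d = 0; H1: μ_d ≠ 0 (paired t-test on the differences, two-sided).
t = d̄/(s_d/√n) = -2.69/(10.4/√64) = -2.0692
df = n − 1 = 63
Two-sided p-value ≈ 0.0426
Since p ≈ 0.0426 < α = 0.1, reject H0; the data support H1.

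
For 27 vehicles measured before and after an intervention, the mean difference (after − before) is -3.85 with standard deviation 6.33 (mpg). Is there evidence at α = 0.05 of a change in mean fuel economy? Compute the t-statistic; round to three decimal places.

-3.160

H0: μ_d = 0; H1: μ_d ≠ 0 (paired t-test on the differences, two-sided).
t = d̄/(s_d/√n) = -3.85/(6.33/√27) = -3.160
df = n − 1 = 26
Two-sided p-value ≈ 0.0040
Since p ≈ 0.0040 < α = 0.05, reject H0; the data support H1.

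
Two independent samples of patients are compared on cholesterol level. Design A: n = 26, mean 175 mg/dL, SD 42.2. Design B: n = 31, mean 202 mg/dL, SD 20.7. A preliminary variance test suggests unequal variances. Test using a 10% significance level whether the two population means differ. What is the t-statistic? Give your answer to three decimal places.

-2.976

Let group 1 = design A, group 2 = design B. H0: μ_1 = μ_2; H1: μ_1 ≠ μ_2 (Welch's two-sample t-test, two-sided).
t = (x̄_1 − x̄_2)/√(s_1²/n_1 + s_2²/n_2) = (175 − 202)/√(42.2²/26 + 20.7²/31) = -2.976
Welch–Satterthwaite df ≈ 34.92
Two-sided p-value ≈ 0.005
Since p ≈ 0.005 < α = 0.1, reject H0; the evidence is statistically significant.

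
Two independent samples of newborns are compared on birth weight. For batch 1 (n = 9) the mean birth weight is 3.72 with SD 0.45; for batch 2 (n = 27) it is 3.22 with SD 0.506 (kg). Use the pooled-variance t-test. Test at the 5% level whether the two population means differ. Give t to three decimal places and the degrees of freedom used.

Let group 1 = batch 1, group 2 = batch 2. H0: μ_1 = μ_2; H1: μ_1 ≠ μ_2 (two-sample pooled-variance t-test, two-sided).
s_p² = [(9−1)·0.45² + (27−1)·0.506²]/(9+27−2) = 0.243439
t = (3.72 − 3.22)/√[0.243439·(1/9 + 1/27)] = 2.633
df = n₁ + n₂ − 2 = 34
Two-sided p-value ≈ 0.0126
Since p ≈ 0.0126 < α = 0.05, reject H0; the evidence is statistically significant.

t = 2.633, df = 34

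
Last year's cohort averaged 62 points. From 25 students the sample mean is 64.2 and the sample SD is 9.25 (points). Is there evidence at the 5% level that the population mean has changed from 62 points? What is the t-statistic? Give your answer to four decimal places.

1.1892

H0: μ = 62; H1: μ ≠ 62 (one-sample t-test, two-sided).
t = (x̄ − μ₀)/(s/√n) = (64.2 − 62)/(9.25/√25) = 1.1892
df = n − 1 = 24
Two-sided p-value ≈ 0.2460
Since p ≈ 0.2460 > α = 0.05, fail to reject H0; the data do not provide sufficient evidence against H0.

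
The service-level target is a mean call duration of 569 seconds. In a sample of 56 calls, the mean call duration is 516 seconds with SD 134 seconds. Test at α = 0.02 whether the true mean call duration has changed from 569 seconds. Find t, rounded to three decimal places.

-2.960

H0: μ = 569; H1: μ ≠ 569 (one-sample t-test, two-sided).
t = (x̄ − μ₀)/(s/√n) = (516 − 569)/(134/√56) = -2.960
df = n − 1 = 55
Two-sided p-value ≈ 0.0045
Since p ≈ 0.0045 < α = 0.02, reject H0; the data support H1.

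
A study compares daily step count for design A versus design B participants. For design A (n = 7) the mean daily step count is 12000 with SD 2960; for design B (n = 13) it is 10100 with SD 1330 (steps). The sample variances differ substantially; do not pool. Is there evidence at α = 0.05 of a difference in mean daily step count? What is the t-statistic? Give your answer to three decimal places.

1.613

Let group 1 = design A, group 2 = design B. H0: μ_1 = μ_2; H1: μ_1 ≠ μ_2 (Welch's two-sample t-test, two-sided).
t = (x̄_1 − x̄_2)/√(s_1²/n_1 + s_2²/n_2) = (12000 − 10100)/√(2960²/7 + 1330²/13) = 1.613
Welch–Satterthwaite df ≈ 7.33
Two-sided p-value ≈ 0.1489
Since p ≈ 0.1489 > α = 0.05, fail to reject H0; the evidence is not statistically significant.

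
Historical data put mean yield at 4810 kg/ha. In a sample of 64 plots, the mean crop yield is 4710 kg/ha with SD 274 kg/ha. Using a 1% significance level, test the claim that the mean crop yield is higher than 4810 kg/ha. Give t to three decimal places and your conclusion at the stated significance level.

H0: μ = 4810; H1: μ > 4810 (one-sample t-test, right-tailed).
t = (x̄ − μ₀)/(s/√n) = (4710 − 4810)/(274/√64) = -2.920
df = n − 1 = 63
p-value = P(T ≥ -2.920) ≈ 0.998
Since p ≈ 0.998 > α = 0.01, fail to reject H0; the evidence is not statistically significant.

t = -2.920; fail to reject H0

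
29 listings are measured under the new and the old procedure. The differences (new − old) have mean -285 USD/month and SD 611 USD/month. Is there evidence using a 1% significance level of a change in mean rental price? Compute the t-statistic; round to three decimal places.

-2.512

H0: μ_d = 0; H1: μ_d ≠ 0 (paired t-test on the differences, two-sided).
t = d̄/(s_d/√n) = -285/(611/√29) = -2.512
df = n − 1 = 28
Two-sided p-value ≈ 0.018
Since p ≈ 0.018 > α = 0.01, fail to reject H0; the evidence is not statistically significant.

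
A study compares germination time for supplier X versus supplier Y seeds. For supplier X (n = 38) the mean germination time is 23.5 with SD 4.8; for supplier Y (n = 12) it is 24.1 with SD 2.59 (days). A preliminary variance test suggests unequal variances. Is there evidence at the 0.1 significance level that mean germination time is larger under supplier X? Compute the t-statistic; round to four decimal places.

-0.5558

Let group 1 = supplier X, group 2 = supplier Y. H0: μ_1 = μ_2; H1: μ_1 > μ_2 (Welch's two-sample t-test, right-tailed).
t = (x̄_1 − x̄_2)/√(s_1²/n_1 + s_2²/n_2) = (23.5 − 24.1)/√(4.8²/38 + 2.59²/12) = -0.5558
Welch–Satterthwaite df ≈ 35.42
p-value = P(T ≥ -0.5558) ≈ 0.7091
Since p ≈ 0.7091 > α = 0.1, fail to reject H0; the evidence is not statistically significant.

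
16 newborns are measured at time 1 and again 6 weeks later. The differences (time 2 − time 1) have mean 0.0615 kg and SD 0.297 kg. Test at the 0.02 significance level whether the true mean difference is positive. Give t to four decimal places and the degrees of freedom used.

H0: μ_d = 0; H1: μ_d > 0 (paired t-test on the differences, right-tailed).
t = d̄/(s_d/√n) = 0.0615/(0.297/√16) = 0.8283
df = n − 1 = 15
p-value = P(T ≥ 0.8283) ≈ 0.210
Since p ≈ 0.210 > α = 0.02, fail to reject H0; the evidence is not statistically significant.

t = 0.8283, df = 15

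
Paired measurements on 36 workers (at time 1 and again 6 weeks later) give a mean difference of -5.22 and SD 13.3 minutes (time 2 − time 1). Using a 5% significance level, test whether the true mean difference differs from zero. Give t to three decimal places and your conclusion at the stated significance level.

H0: μ_d = 0; H1: μ_d ≠ 0 (paired t-test on the differences, two-sided).
t = d̄/(s_d/√n) = -5.22/(13.3/√36) = -2.355
df = n − 1 = 35
Two-sided p-value ≈ 0.024
Since p ≈ 0.024 < α = 0.05, reject H0; the data support H1.

t = -2.355; reject H0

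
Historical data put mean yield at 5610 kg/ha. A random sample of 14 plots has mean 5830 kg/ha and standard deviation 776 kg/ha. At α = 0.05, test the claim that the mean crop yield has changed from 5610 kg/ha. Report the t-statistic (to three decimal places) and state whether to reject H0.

H0: μ = 5610; H1: μ ≠ 5610 (one-sample t-test, two-sided).
t = (x̄ − μ₀)/(s/√n) = (5830 − 5610)/(776/√14) = 1.061
df = n − 1 = 13
Two-sided p-value ≈ 0.308
Since p ≈ 0.308 > α = 0.05, fail to reject H0; the evidence is not statistically significant.

t = 1.061; fail to reject H0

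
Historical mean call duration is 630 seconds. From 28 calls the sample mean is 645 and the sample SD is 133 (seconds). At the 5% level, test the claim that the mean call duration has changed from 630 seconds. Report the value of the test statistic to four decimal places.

0.5968

H0: μ = 630; H1: μ ≠ 630 (one-sample t-test, two-sided).
t = (x̄ − μ₀)/(s/√n) = (645 − 630)/(133/√28) = 0.5968
df = n − 1 = 27
Two-sided p-value ≈ 0.556
Since p ≈ 0.556 > α = 0.05, fail to reject H0; the evidence is not statistically significant.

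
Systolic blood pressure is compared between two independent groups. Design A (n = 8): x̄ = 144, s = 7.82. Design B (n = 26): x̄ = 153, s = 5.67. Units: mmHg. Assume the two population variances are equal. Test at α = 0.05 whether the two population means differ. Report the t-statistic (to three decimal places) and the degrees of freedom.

t = -3.588, df = 32

Let group 1 = design A, group 2 = design B. H0: μ_1 = μ_2; H1: μ_1 ≠ μ_2 (two-sample pooled-variance t-test, two-sided).
s_p² = [(8−1)·7.82² + (26−1)·5.67²]/(8+26−2) = 38.4934
t = (144 − 153)/√[38.4934·(1/8 + 1/26)] = -3.588
df = n₁ + n₂ − 2 = 32
Two-sided p-value ≈ 0.001
Since p ≈ 0.001 < α = 0.05, reject H0; the evidence is statistically significant.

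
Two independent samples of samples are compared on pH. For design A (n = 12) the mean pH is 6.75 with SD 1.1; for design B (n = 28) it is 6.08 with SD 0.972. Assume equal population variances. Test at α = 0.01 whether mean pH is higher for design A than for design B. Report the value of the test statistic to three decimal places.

Let group 1 = design A, group 2 = design B. H0: μ_1 = μ_2; H1: μ_1 > μ_2 (two-sample pooled-variance t-test, right-tailed).
s_p² = [(12−1)·1.1² + (28−1)·0.972²]/(12+28−2) = 1.02156
t = (6.75 − 6.08)/√[1.02156·(1/12 + 1/28)] = 1.921
df = n₁ + n₂ − 2 = 38
p-value = P(T ≥ 1.921) ≈ 0.031
Since p ≈ 0.031 > α = 0.01, fail to reject H0; the data do not provide sufficient evidence against H0.

1.921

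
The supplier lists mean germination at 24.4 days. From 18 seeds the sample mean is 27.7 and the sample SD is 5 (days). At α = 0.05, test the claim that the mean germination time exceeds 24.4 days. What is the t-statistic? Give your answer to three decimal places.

2.800

H0: μ = 24.4; H1: μ > 24.4 (one-sample t-test, right-tailed).
t = (x̄ − μ₀)/(s/√n) = (27.7 − 24.4)/(5/√18) = 2.800
df = n − 1 = 17
p-value = P(T ≥ 2.800) ≈ 0.006
Since p ≈ 0.006 < α = 0.05, reject H0; the evidence is statistically significant.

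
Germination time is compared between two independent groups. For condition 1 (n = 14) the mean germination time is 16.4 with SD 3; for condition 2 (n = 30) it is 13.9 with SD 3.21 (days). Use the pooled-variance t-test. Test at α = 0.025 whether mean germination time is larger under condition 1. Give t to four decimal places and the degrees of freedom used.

Let group 1 = condition 1, group 2 = condition 2. H0: μ_1 = μ_2; H1: μ_1 > μ_2 (two-sample pooled-variance t-test, right-tailed).
s_p² = [(14−1)·3² + (30−1)·3.21²]/(14+30−2) = 9.90045
t = (16.4 − 13.9)/√[9.90045·(1/14 + 1/30)] = 2.4548
df = n₁ + n₂ − 2 = 42
p-value = P(T ≥ 2.4548) ≈ 0.0092
Since p ≈ 0.0092 < α = 0.025, reject H0; the data support H1.

t = 2.4548, df = 42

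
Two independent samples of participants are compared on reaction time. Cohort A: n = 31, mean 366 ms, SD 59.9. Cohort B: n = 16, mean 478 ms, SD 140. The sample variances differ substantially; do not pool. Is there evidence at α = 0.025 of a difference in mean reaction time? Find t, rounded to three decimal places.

-3.059

Let group 1 = cohort A, group 2 = cohort B. H0: μ_1 = μ_2; H1: μ_1 ≠ μ_2 (Welch's two-sample t-test, two-sided).
t = (x̄_1 − x̄_2)/√(s_1²/n_1 + s_2²/n_2) = (366 − 478)/√(59.9²/31 + 140²/16) = -3.059
Welch–Satterthwaite df ≈ 17.89
Two-sided p-value ≈ 0.0068
Since p ≈ 0.0068 < α = 0.025, reject H0; the evidence is statistically significant.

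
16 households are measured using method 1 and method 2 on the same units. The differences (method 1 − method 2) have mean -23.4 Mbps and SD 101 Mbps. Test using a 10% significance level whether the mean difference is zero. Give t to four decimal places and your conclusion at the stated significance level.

t = -0.9267; fail to reject H0

H0: μ_d = 0; H1: μ_d ≠ 0 (paired t-test on the differences, two-sided).
t = d̄/(s_d/√n) = -23.4/(101/√16) = -0.9267
df = n − 1 = 15
Two-sided p-value ≈ 0.3687
Since p ≈ 0.3687 > α = 0.1, fail to reject H0; the data do not provide sufficient evidence against H0.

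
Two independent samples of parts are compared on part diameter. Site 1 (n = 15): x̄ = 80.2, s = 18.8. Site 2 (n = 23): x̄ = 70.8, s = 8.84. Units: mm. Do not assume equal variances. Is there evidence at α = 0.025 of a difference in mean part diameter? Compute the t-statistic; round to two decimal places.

1.81

Let group 1 = site 1, group 2 = site 2. H0: μ_1 = μ_2; H1: μ_1 ≠ μ_2 (Welch's two-sample t-test, two-sided).
t = (x̄_1 − x̄_2)/√(s_1²/n_1 + s_2²/n_2) = (80.2 − 70.8)/√(18.8²/15 + 8.84²/23) = 1.81
Welch–Satterthwaite df ≈ 18.09
Two-sided p-value ≈ 0.0869
Since p ≈ 0.0869 > α = 0.025, fail to reject H0; the data do not provide sufficient evidence against H0.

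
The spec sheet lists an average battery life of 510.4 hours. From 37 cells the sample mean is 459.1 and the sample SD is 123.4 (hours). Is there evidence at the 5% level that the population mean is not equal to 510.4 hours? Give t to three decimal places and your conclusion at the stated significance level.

H0: μ = 510.4; H1: μ ≠ 510.4 (one-sample t-test, two-sided).
t = (x̄ − μ₀)/(s/√n) = (459.1 − 510.4)/(123.4/√37) = -2.529
df = n − 1 = 36
Two-sided p-value ≈ 0.0160
Since p ≈ 0.0160 < α = 0.05, reject H0; the data support H1.

t = -2.529; reject H0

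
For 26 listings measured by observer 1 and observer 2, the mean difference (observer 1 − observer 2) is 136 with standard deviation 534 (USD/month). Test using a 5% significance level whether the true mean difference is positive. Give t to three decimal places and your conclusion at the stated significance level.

t = 1.299; fail to reject H0

H0: μ_d = 0; H1: μ_d > 0 (paired t-test on the differences, right-tailed).
t = d̄/(s_d/√n) = 136/(534/√26) = 1.299
df = n − 1 = 25
p-value = P(T ≥ 1.299) ≈ 0.1030
Since p ≈ 0.1030 > α = 0.05, fail to reject H0; the evidence is not statistically significant.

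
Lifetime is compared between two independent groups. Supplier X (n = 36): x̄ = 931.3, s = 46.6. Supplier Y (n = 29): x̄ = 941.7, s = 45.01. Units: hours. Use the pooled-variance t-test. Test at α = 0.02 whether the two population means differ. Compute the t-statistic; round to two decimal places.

-0.91

Let group 1 = supplier X, group 2 = supplier Y. H0: μ_1 = μ_2; H1: μ_1 ≠ μ_2 (two-sample pooled-variance t-test, two-sided).
s_p² = [(36−1)·46.6² + (29−1)·45.01²]/(36+29−2) = 2106.82
t = (931.3 − 941.7)/√[2106.82·(1/36 + 1/29)] = -0.91
df = n₁ + n₂ − 2 = 63
Two-sided p-value ≈ 0.3673
Since p ≈ 0.3673 > α = 0.02, fail to reject H0; the data do not provide sufficient evidence against H0.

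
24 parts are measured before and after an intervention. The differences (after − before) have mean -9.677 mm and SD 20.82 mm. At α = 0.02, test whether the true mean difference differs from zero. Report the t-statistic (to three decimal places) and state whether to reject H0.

H0: μ_d = 0; H1: μ_d ≠ 0 (paired t-test on the differences, two-sided).
t = d̄/(s_d/√n) = -9.677/(20.82/√24) = -2.277
df = n − 1 = 23
Two-sided p-value ≈ 0.0324
Since p ≈ 0.0324 > α = 0.02, fail to reject H0; the evidence is not statistically significant.

t = -2.277; fail to reject H0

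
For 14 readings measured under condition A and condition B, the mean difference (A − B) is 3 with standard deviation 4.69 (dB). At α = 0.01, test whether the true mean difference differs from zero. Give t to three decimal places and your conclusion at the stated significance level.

H0: μ_d = 0; H1: μ_d ≠ 0 (paired t-test on the differences, two-sided).
t = d̄/(s_d/√n) = 3/(4.69/√14) = 2.393
df = n − 1 = 13
Two-sided p-value ≈ 0.0325
Since p ≈ 0.0325 > α = 0.01, fail to reject H0; the evidence is not statistically significant.

t = 2.393; fail to reject H0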